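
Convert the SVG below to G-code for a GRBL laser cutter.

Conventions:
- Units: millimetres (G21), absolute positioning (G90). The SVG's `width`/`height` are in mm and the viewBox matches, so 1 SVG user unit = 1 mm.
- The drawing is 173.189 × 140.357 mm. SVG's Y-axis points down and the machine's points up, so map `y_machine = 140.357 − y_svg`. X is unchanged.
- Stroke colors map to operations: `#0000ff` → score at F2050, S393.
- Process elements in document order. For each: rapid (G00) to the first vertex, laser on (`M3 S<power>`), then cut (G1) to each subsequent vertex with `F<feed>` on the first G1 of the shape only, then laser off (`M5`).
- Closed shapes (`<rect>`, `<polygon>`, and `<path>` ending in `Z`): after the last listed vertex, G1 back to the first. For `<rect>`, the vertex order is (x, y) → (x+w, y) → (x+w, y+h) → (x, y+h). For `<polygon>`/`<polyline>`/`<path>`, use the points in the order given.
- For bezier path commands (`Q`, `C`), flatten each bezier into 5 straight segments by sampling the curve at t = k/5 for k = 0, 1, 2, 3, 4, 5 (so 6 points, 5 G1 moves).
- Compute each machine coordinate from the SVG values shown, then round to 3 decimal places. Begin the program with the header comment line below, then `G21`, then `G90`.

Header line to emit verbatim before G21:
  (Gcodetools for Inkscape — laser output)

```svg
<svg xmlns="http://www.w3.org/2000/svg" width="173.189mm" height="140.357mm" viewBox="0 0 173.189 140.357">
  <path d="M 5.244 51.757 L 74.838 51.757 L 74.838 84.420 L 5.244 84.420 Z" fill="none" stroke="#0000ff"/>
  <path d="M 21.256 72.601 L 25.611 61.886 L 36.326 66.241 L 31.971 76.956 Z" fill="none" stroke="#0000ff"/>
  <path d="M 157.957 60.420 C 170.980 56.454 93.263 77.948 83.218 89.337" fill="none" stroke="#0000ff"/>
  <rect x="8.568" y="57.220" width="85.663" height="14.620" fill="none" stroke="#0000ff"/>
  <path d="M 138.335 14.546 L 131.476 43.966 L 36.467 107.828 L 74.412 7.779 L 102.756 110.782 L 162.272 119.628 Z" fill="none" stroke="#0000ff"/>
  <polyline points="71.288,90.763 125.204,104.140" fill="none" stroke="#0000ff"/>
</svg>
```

Since the viewBox matches the mm dimensions, user units are millimetres directly. The only transform is the Y-flip y_m = 140.357 − y_svg.

Shape 1 is a rectangle drawn with `<path>`. Its stroke #0000ff means score at S393, F2050. After flipping Y the toolpath is (5.244,88.600) → (74.838,88.600) → (74.838,55.937) → (5.244,55.937) → (5.244,88.600), returning to the start.

Shape 2 is a regular polygon drawn with `<path>`. Its stroke #0000ff means score at S393, F2050. After flipping Y the toolpath is (21.256,67.756) → (25.611,78.471) → (36.326,74.116) → (31.971,63.401) → (21.256,67.756), returning to the start.

Shape 3 is a cubic bezier drawn with `<path>`. Its stroke #0000ff means score at S393, F2050. After flipping Y the toolpath is (157.957,79.937) → (156.149,79.546) → (140.168,74.752) → (117.616,67.261) → (96.098,58.781) → (83.218,51.020).

Shape 4 is a rectangle drawn with `<rect>`. Its stroke #0000ff means score at S393, F2050. After flipping Y the toolpath is (8.568,83.137) → (94.231,83.137) → (94.231,68.517) → (8.568,68.517) → (8.568,83.137), returning to the start.

Shape 5 is a closed polygon drawn with `<path>`. Its stroke #0000ff means score at S393, F2050. After flipping Y the toolpath is (138.335,125.811) → (131.476,96.391) → (36.467,32.529) → (74.412,132.578) → (102.756,29.575) → (162.272,20.729) → (138.335,125.811), returning to the start.

Shape 6 is a line segment drawn with `<polyline>`. Its stroke #0000ff means score at S393, F2050. After flipping Y the toolpath is (71.288,49.594) → (125.204,36.217).

(Gcodetools for Inkscape — laser output)
G21
G90
G00 X5.244 Y88.600
M3 S393
G1 X74.838 Y88.600 F2050
G1 X74.838 Y55.937
G1 X5.244 Y55.937
G1 X5.244 Y88.600
M5
G00 X21.256 Y67.756
M3 S393
G1 X25.611 Y78.471 F2050
G1 X36.326 Y74.116
G1 X31.971 Y63.401
G1 X21.256 Y67.756
M5
G00 X157.957 Y79.937
M3 S393
G1 X156.149 Y79.546 F2050
G1 X140.168 Y74.752
G1 X117.616 Y67.261
G1 X96.098 Y58.781
G1 X83.218 Y51.020
M5
G00 X8.568 Y83.137
M3 S393
G1 X94.231 Y83.137 F2050
G1 X94.231 Y68.517
G1 X8.568 Y68.517
G1 X8.568 Y83.137
M5
G00 X138.335 Y125.811
M3 S393
G1 X131.476 Y96.391 F2050
G1 X36.467 Y32.529
G1 X74.412 Y132.578
G1 X102.756 Y29.575
G1 X162.272 Y20.729
G1 X138.335 Y125.811
M5
G00 X71.288 Y49.594
M3 S393
G1 X125.204 Y36.217 F2050
M5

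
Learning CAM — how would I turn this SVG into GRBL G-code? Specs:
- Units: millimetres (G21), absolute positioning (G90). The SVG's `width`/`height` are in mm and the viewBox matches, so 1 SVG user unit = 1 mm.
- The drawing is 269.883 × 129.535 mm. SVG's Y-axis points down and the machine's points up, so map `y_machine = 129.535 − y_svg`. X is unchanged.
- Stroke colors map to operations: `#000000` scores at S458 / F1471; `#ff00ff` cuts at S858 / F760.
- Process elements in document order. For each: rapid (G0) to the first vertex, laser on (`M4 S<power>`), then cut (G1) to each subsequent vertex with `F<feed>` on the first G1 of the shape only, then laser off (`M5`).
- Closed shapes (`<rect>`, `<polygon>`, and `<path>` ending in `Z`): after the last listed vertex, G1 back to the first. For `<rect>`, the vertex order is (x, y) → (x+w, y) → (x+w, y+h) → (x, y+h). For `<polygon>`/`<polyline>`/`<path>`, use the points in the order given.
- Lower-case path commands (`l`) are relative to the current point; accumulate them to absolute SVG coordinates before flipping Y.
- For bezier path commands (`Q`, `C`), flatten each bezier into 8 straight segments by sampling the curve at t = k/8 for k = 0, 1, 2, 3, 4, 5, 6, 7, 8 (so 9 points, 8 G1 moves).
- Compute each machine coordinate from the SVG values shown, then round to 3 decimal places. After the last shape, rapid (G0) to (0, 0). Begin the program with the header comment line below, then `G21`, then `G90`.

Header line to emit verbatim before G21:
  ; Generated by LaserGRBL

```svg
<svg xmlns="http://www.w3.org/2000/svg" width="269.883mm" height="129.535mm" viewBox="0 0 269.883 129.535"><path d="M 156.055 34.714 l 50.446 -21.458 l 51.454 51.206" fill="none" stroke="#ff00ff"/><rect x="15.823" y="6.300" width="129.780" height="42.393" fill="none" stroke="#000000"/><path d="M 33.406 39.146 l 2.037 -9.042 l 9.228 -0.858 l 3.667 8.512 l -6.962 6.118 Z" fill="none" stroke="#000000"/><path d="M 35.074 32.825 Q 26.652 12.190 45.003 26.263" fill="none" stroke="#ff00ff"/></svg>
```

; Generated by LaserGRBL
G21
G90
G0 X156.055 Y94.821
M4 S858
G1 X206.501 Y116.279 F760
G1 X257.955 Y65.073
M5
G0 X15.823 Y123.235
M4 S458
G1 X145.603 Y123.235 F1471
G1 X145.603 Y80.842
G1 X15.823 Y80.842
G1 X15.823 Y123.235
M5
G0 X33.406 Y90.389
M4 S458
G1 X35.443 Y99.431 F1471
G1 X44.671 Y100.289
G1 X48.338 Y91.777
G1 X41.376 Y85.659
G1 X33.406 Y90.389
M5
G0 X35.074 Y96.710
M4 S858
G1 X33.387 Y101.326 F760
G1 X32.536 Y104.858
G1 X32.522 Y107.305
G1 X33.345 Y108.668
G1 X35.005 Y108.946
G1 X37.501 Y108.139
G1 X40.834 Y106.248
G1 X45.003 Y103.272
M5
G0 X0.000 Y0.000

1 u = 1 mm; y_m = 129.535 − y.

[1] `<path>` open polyline, #ff00ff→cut S858 F760: (156.055,94.821) → (206.501,116.279) → (257.955,65.073)

[2] `<rect>` rectangle, #000000→score S458 F1471: (15.823,123.235) → (145.603,123.235) → (145.603,80.842) → (15.823,80.842) → (15.823,123.235) (closed)

[3] `<path>` regular polygon, #000000→score S458 F1471: (33.406,90.389) → (35.443,99.431) → (44.671,100.289) → (48.338,91.777) → (41.376,85.659) → (33.406,90.389) (closed)

[4] `<path>` quadratic bezier, #ff00ff→cut S858 F760: (35.074,96.710) → (33.387,101.326) → (32.536,104.858) → (32.522,107.305) → (33.345,108.668) → (35.005,108.946) → (37.501,108.139) → (40.834,106.248) → (45.003,103.272)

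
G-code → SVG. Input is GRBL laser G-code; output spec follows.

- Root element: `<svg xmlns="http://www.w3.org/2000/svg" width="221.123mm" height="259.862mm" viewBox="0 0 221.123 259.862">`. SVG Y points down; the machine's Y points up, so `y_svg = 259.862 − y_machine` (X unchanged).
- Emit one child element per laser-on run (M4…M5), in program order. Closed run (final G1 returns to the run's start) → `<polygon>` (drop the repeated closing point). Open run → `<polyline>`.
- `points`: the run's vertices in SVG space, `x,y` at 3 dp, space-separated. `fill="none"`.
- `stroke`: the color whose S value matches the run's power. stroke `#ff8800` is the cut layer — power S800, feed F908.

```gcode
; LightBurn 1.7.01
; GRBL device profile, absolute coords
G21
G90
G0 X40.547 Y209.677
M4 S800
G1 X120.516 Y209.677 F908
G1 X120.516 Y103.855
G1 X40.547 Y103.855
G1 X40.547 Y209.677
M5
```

y_svg = 259.862 − y_m. Every run uses S800, so all elements get stroke `#ff8800` (cut).

[1] closed run; points: 40.547,50.185 120.516,50.185 120.516,156.007 40.547,156.007

<svg xmlns="http://www.w3.org/2000/svg" width="221.123mm" height="259.862mm" viewBox="0 0 221.123 259.862">
  <polygon points="40.547,50.185 120.516,50.185 120.516,156.007 40.547,156.007" fill="none" stroke="#ff8800"/>
</svg>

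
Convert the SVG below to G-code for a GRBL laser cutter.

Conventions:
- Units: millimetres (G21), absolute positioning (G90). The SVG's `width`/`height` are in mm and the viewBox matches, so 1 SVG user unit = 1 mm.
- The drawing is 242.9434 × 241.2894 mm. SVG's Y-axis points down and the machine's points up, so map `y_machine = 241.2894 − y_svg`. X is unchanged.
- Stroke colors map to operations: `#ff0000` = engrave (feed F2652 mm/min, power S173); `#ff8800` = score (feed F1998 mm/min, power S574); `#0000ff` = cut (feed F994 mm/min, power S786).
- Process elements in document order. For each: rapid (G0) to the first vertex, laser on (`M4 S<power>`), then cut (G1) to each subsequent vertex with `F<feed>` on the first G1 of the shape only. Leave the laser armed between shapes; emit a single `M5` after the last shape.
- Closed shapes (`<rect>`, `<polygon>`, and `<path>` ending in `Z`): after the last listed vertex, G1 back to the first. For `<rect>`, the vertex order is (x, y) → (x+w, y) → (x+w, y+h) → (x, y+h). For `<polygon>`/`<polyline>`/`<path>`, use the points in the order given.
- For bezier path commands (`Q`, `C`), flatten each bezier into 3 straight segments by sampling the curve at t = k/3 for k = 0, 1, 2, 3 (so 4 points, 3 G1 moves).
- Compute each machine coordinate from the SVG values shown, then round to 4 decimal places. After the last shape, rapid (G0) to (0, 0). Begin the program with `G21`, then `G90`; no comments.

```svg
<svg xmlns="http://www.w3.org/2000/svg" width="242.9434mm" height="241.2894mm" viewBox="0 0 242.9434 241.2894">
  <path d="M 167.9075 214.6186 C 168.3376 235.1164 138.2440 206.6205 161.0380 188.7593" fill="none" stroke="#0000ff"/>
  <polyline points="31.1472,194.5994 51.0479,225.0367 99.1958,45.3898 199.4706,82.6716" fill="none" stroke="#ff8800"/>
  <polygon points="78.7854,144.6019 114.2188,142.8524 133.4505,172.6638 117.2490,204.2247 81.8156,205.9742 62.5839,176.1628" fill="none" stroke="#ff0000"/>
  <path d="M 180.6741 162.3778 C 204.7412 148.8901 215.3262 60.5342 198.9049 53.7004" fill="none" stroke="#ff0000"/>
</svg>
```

viewBox `0 0 242.9434 241.2894` with mm width/height → 1 unit = 1 mm. Flip: y_m = 241.2894 − y_svg.

**Shape 1** — `<path>` cubic bezier, stroke `#0000ff` → cut (S786, F994). Control points (SVG): P0=(167.9075,214.6186), P1=(168.3376,235.1164), P2=(138.2440,206.6205), P3=(161.0380,188.7593); sampled at t=k/3. Machine vertices: (167.9075,26.6708) → (161.2523,20.2958) → (152.7839,33.3325) → (161.0380,52.5301). Open path.

**Shape 2** — `<polyline>` open polyline, stroke `#ff8800` → score (S574, F1998). Machine vertices: (31.1472,46.6900) → (51.0479,16.2527) → (99.1958,195.8996) → (199.4706,158.6178). Open path.

**Shape 3** — `<polygon>` regular polygon, stroke `#ff0000` → engrave (S173, F2652). Machine vertices: (78.7854,96.6875) → (114.2188,98.4370) → (133.4505,68.6256) → (117.2490,37.0647) → (81.8156,35.3152) → (62.5839,65.1266) → (78.7854,96.6875). Closed: final G1 returns to the first vertex.

**Shape 4** — `<path>` cubic bezier, stroke `#ff0000` → engrave (S173, F2652). Control points (SVG): P0=(180.6741,162.3778), P1=(204.7412,148.8901), P2=(215.3262,60.5342), P3=(198.9049,53.7004); sampled at t=k/3. Machine vertices: (180.6741,78.9116) → (199.7463,111.5631) → (206.8250,159.3734) → (198.9049,187.5890). Open path.

G21
G90
G0 X167.9075 Y26.6708
M4 S786
G1 X161.2523 Y20.2958 F994
G1 X152.7839 Y33.3325
G1 X161.0380 Y52.5301
G0 X31.1472 Y46.6900
M4 S574
G1 X51.0479 Y16.2527 F1998
G1 X99.1958 Y195.8996
G1 X199.4706 Y158.6178
G0 X78.7854 Y96.6875
M4 S173
G1 X114.2188 Y98.4370 F2652
G1 X133.4505 Y68.6256
G1 X117.2490 Y37.0647
G1 X81.8156 Y35.3152
G1 X62.5839 Y65.1266
G1 X78.7854 Y96.6875
G0 X180.6741 Y78.9116
M4 S173
G1 X199.7463 Y111.5631 F2652
G1 X206.8250 Y159.3734
G1 X198.9049 Y187.5890
M5
G0 X0.0000 Y0.0000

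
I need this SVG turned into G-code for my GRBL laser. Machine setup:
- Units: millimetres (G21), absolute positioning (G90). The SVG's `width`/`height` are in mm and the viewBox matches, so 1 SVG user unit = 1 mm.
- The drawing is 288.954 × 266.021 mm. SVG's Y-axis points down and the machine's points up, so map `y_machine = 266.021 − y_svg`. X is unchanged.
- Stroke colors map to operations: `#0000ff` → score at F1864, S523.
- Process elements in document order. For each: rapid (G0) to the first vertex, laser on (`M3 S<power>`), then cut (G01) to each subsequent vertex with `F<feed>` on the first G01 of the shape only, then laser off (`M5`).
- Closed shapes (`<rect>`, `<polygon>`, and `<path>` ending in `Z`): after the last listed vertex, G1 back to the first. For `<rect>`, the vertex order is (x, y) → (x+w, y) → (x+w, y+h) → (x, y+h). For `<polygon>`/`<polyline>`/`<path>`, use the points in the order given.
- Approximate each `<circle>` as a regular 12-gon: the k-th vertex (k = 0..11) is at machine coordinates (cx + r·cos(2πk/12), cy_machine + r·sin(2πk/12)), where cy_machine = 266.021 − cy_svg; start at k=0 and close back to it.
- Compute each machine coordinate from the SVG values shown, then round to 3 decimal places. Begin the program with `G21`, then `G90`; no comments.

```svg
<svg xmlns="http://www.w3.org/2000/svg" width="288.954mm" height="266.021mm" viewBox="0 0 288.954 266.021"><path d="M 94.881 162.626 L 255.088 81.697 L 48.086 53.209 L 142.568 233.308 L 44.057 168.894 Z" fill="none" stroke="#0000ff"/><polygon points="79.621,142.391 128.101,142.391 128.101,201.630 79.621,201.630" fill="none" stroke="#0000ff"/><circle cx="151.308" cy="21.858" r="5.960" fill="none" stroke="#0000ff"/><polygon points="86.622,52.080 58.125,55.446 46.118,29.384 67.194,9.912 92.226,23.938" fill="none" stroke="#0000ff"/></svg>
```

G21
G90
G0 X94.881 Y103.395
M3 S523
G01 X255.088 Y184.324 F1864
G01 X48.086 Y212.812
G01 X142.568 Y32.713
G01 X44.057 Y97.127
G01 X94.881 Y103.395
M5
G0 X79.621 Y123.630
M3 S523
G01 X128.101 Y123.630 F1864
G01 X128.101 Y64.391
G01 X79.621 Y64.391
G01 X79.621 Y123.630
M5
G0 X157.268 Y244.163
M3 S523
G01 X156.470 Y247.143 F1864
G01 X154.288 Y249.325
G01 X151.308 Y250.123
G01 X148.328 Y249.325
G01 X146.146 Y247.143
G01 X145.348 Y244.163
G01 X146.146 Y241.183
G01 X148.328 Y239.001
G01 X151.308 Y238.203
G01 X154.288 Y239.001
G01 X156.470 Y241.183
G01 X157.268 Y244.163
M5
G0 X86.622 Y213.941
M3 S523
G01 X58.125 Y210.575 F1864
G01 X46.118 Y236.637
G01 X67.194 Y256.109
G01 X92.226 Y242.083
G01 X86.622 Y213.941
M5

1 u = 1 mm; y_m = 266.021 − y.

[1] `<path>` closed polygon, #0000ff→score S523 F1864: (94.881,103.395) → (255.088,184.324) → (48.086,212.812) → (142.568,32.713) → (44.057,97.127) → (94.881,103.395) (closed)

[2] `<polygon>` rectangle, #0000ff→score S523 F1864: (79.621,123.630) → (128.101,123.630) → (128.101,64.391) → (79.621,64.391) → (79.621,123.630) (closed)

[3] `<circle>` circle, #0000ff→score S523 F1864: (157.268,244.163) → (156.470,247.143) → (154.288,249.325) → (151.308,250.123) → (148.328,249.325) → (146.146,247.143) → (145.348,244.163) → (146.146,241.183) → (148.328,239.001) → (151.308,238.203) → (154.288,239.001) → (156.470,241.183) → (157.268,244.163) (closed)

[4] `<polygon>` regular polygon, #0000ff→score S523 F1864: (86.622,213.941) → (58.125,210.575) → (46.118,236.637) → (67.194,256.109) → (92.226,242.083) → (86.622,213.941) (closed)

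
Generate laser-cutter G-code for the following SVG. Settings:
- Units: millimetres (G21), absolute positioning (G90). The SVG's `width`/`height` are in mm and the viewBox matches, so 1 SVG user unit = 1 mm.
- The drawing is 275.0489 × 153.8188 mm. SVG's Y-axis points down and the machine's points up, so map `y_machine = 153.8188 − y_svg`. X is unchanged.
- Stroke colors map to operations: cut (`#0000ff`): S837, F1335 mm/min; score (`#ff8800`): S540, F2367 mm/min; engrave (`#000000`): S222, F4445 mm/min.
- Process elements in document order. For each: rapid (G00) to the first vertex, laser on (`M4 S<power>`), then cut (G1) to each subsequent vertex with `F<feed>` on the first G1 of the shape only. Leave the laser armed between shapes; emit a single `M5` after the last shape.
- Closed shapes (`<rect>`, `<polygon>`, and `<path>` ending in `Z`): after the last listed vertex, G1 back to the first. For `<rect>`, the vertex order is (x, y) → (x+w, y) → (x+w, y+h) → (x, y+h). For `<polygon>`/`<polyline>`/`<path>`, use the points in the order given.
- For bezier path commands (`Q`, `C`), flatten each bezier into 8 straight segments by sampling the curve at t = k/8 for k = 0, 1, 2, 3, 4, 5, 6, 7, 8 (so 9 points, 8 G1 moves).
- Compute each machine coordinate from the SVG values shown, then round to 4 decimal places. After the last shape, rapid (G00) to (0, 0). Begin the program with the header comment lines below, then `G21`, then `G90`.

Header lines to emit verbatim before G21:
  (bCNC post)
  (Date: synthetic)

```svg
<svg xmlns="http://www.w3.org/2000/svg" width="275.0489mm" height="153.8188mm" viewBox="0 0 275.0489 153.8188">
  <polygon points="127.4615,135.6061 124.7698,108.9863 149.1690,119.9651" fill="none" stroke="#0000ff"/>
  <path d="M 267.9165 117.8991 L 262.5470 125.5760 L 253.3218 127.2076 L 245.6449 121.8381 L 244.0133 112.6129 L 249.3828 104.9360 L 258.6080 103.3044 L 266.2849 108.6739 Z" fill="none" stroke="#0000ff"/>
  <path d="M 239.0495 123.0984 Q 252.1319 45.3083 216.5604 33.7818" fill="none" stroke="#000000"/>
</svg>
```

Since the viewBox matches the mm dimensions, user units are millimetres directly. The only transform is the Y-flip y_m = 153.8188 − y_svg.

Shape 1 is a regular polygon drawn with `<polygon>`. Its stroke #0000ff means cut at S837, F1335. After flipping Y the toolpath is (127.4615,18.2127) → (124.7698,44.8325) → (149.1690,33.8537) → (127.4615,18.2127), returning to the start.

Shape 2 is a regular polygon drawn with `<path>`. Its stroke #0000ff means cut at S837, F1335. After flipping Y the toolpath is (267.9165,35.9197) → (262.5470,28.2428) → (253.3218,26.6112) → (245.6449,31.9807) → (244.0133,41.2059) → (249.3828,48.8828) → (258.6080,50.5144) → (266.2849,45.1449) → (267.9165,35.9197), returning to the start.

Shape 3 is a quadratic bezier drawn with `<path>`. Its stroke #000000 means engrave at S222, F4445. After flipping Y the toolpath is (239.0495,30.7204) → (241.5599,49.1326) → (242.5498,65.4740) → (242.0193,79.7447) → (239.9684,91.9446) → (236.3971,102.0738) → (231.3053,110.1323) → (224.6931,116.1200) → (216.5604,120.0370).

(bCNC post)
(Date: synthetic)
G21
G90
G00 X127.4615 Y18.2127
M4 S837
G1 X124.7698 Y44.8325 F1335
G1 X149.1690 Y33.8537
G1 X127.4615 Y18.2127
G00 X267.9165 Y35.9197
M4 S837
G1 X262.5470 Y28.2428 F1335
G1 X253.3218 Y26.6112
G1 X245.6449 Y31.9807
G1 X244.0133 Y41.2059
G1 X249.3828 Y48.8828
G1 X258.6080 Y50.5144
G1 X266.2849 Y45.1449
G1 X267.9165 Y35.9197
G00 X239.0495 Y30.7204
M4 S222
G1 X241.5599 Y49.1326 F4445
G1 X242.5498 Y65.4740
G1 X242.0193 Y79.7447
G1 X239.9684 Y91.9446
G1 X236.3971 Y102.0738
G1 X231.3053 Y110.1323
G1 X224.6931 Y116.1200
G1 X216.5604 Y120.0370
M5
G00 X0.0000 Y0.0000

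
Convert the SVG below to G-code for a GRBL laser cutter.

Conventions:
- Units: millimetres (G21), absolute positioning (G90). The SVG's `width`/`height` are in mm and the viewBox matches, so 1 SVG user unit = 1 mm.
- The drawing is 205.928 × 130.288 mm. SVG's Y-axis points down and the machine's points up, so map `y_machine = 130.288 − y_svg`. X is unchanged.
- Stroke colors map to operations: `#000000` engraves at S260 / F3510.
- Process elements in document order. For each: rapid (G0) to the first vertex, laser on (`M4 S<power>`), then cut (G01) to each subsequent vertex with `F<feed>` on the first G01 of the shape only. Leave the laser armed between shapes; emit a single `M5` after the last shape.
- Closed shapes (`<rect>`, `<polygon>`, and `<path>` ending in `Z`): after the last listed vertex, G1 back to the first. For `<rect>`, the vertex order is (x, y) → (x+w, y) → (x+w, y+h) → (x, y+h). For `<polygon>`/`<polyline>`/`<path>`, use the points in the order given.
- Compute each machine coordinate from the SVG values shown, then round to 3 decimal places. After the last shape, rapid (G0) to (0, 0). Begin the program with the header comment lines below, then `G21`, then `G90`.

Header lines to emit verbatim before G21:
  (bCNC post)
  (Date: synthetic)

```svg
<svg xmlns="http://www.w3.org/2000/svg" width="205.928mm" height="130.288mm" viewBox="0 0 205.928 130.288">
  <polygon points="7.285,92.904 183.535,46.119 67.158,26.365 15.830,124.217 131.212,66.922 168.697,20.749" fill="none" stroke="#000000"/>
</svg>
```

(bCNC post)
(Date: synthetic)
G21
G90
G0 X7.285 Y37.384
M4 S260
G01 X183.535 Y84.169 F3510
G01 X67.158 Y103.923
G01 X15.830 Y6.071
G01 X131.212 Y63.366
G01 X168.697 Y109.539
G01 X7.285 Y37.384
M5
G0 X0.000 Y0.000

viewBox `0 0 205.928 130.288` with mm width/height → 1 unit = 1 mm. Flip: y_m = 130.288 − y_svg.

**Shape 1** — `<polygon>` closed polygon, stroke `#000000` → engrave (S260, F3510). Machine vertices: (7.285,37.384) → (183.535,84.169) → (67.158,103.923) → (15.830,6.071) → (131.212,63.366) → (168.697,109.539) → (7.285,37.384). Closed: final G1 returns to the first vertex.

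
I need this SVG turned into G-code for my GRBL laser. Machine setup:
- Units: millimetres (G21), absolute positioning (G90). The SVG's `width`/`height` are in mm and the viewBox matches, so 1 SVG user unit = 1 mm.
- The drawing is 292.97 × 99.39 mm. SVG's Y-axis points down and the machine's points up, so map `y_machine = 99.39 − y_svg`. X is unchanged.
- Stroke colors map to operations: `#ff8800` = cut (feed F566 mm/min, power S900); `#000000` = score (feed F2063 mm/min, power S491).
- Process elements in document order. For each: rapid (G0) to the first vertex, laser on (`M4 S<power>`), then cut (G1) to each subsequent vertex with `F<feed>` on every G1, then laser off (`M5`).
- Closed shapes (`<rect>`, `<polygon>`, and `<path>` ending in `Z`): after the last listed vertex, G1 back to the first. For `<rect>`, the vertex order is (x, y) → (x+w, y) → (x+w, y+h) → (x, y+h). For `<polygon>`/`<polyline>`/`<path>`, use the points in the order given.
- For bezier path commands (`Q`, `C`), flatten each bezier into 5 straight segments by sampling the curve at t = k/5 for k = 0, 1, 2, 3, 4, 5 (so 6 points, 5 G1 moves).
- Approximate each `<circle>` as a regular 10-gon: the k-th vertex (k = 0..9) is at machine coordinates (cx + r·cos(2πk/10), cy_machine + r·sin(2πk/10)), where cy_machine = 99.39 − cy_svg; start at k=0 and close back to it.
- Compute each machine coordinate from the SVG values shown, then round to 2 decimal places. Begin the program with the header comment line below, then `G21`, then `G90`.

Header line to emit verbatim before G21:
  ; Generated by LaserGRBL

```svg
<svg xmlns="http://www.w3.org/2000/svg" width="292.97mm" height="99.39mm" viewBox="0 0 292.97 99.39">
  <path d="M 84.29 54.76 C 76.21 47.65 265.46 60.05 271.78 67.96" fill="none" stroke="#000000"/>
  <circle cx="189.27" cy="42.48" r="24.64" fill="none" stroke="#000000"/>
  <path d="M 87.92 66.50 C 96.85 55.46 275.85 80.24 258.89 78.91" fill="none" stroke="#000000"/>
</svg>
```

Since the viewBox matches the mm dimensions, user units are millimetres directly. The only transform is the Y-flip y_m = 99.39 − y_svg.

Shape 1 is a cubic bezier drawn with `<path>`. Its stroke #000000 means score at S491, F2063. After flipping Y the toolpath is (84.29,44.63) → (100.08,46.75) → (144.98,45.33) → (200.73,41.54) → (249.08,36.52) → (271.78,31.43).

Shape 2 is a circle drawn with `<circle>`. Its stroke #000000 means score at S491, F2063. After flipping Y the toolpath is (213.91,56.91) → (209.20,71.39) → (196.88,80.34) → (181.66,80.34) → (169.34,71.39) → (164.63,56.91) → (169.34,42.43) → (181.66,33.48) → (196.88,33.48) → (209.20,42.43) → (213.91,56.91), returning to the start.

Shape 3 is a cubic bezier drawn with `<path>`. Its stroke #000000 means score at S491, F2063. After flipping Y the toolpath is (87.92,32.89) → (110.76,35.71) → (156.84,32.91) → (208.61,27.45) → (248.48,22.32) → (258.89,20.48).

; Generated by LaserGRBL
G21
G90
G0 X84.29 Y44.63
M4 S491
G1 X100.08 Y46.75 F2063
G1 X144.98 Y45.33 F2063
G1 X200.73 Y41.54 F2063
G1 X249.08 Y36.52 F2063
G1 X271.78 Y31.43 F2063
M5
G0 X213.91 Y56.91
M4 S491
G1 X209.20 Y71.39 F2063
G1 X196.88 Y80.34 F2063
G1 X181.66 Y80.34 F2063
G1 X169.34 Y71.39 F2063
G1 X164.63 Y56.91 F2063
G1 X169.34 Y42.43 F2063
G1 X181.66 Y33.48 F2063
G1 X196.88 Y33.48 F2063
G1 X209.20 Y42.43 F2063
G1 X213.91 Y56.91 F2063
M5
G0 X87.92 Y32.89
M4 S491
G1 X110.76 Y35.71 F2063
G1 X156.84 Y32.91 F2063
G1 X208.61 Y27.45 F2063
G1 X248.48 Y22.32 F2063
G1 X258.89 Y20.48 F2063
M5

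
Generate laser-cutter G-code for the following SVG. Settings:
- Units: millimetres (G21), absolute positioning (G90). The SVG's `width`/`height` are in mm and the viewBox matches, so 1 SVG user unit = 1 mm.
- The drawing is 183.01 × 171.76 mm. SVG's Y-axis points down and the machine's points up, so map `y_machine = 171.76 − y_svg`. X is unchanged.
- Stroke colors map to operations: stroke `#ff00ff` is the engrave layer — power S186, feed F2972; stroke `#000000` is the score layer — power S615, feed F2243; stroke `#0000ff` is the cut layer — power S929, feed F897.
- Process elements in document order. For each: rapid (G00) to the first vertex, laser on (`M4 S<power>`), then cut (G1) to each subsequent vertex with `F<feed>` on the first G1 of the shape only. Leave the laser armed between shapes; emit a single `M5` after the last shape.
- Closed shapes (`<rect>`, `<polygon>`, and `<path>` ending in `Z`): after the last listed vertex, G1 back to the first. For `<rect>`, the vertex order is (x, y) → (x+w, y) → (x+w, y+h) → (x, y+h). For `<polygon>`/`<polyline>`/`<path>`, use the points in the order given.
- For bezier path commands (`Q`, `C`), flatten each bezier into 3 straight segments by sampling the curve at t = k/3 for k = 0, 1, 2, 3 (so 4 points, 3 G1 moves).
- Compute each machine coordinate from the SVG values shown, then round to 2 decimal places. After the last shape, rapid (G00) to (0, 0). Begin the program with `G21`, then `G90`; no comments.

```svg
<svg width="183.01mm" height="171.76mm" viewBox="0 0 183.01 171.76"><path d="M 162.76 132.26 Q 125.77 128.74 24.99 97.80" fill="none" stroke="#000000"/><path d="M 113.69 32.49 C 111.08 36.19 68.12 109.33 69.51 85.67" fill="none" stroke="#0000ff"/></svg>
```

G21
G90
G00 X162.76 Y39.50
M4 S615
G1 X131.01 Y44.89 F2243
G1 X85.09 Y56.38
G1 X24.99 Y73.96
G00 X113.69 Y139.27
M4 S929
G1 X100.77 Y118.58 F897
G1 X79.77 Y88.54
G1 X69.51 Y86.09
M5
G00 X0.00 Y0.00

Since the viewBox matches the mm dimensions, user units are millimetres directly. The only transform is the Y-flip y_m = 171.76 − y_svg.

Shape 1 is a quadratic bezier drawn with `<path>`. Its stroke #000000 means score at S615, F2243. After flipping Y the toolpath is (162.76,39.50) → (131.01,44.89) → (85.09,56.38) → (24.99,73.96).

Shape 2 is a cubic bezier drawn with `<path>`. Its stroke #0000ff means cut at S929, F897. After flipping Y the toolpath is (113.69,139.27) → (100.77,118.58) → (79.77,88.54) → (69.51,86.09).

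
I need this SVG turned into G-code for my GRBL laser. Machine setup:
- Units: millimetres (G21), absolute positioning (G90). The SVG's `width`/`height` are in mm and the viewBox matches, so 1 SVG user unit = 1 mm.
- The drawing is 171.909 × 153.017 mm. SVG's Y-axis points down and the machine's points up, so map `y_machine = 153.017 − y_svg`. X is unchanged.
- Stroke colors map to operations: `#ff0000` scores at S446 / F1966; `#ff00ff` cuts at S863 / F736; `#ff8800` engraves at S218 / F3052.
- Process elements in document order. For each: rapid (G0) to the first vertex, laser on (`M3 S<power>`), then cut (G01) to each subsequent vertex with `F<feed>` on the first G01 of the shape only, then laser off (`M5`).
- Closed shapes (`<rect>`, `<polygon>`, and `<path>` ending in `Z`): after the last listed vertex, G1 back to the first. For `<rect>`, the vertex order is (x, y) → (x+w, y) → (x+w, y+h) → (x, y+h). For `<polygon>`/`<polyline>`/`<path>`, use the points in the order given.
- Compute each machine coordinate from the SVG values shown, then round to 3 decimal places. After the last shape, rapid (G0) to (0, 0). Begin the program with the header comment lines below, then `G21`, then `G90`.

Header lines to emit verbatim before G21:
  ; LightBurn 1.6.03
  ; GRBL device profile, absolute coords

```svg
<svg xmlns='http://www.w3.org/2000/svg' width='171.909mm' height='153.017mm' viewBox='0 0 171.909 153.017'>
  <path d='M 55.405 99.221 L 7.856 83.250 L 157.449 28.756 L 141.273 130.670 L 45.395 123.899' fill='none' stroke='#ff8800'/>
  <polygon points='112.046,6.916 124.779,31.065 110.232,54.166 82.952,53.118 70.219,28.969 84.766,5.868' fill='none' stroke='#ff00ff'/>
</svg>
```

; LightBurn 1.6.03
; GRBL device profile, absolute coords
G21
G90
G0 X55.405 Y53.796
M3 S218
G01 X7.856 Y69.767 F3052
G01 X157.449 Y124.261
G01 X141.273 Y22.347
G01 X45.395 Y29.118
M5
G0 X112.046 Y146.101
M3 S863
G01 X124.779 Y121.952 F736
G01 X110.232 Y98.851
G01 X82.952 Y99.899
G01 X70.219 Y124.048
G01 X84.766 Y147.149
G01 X112.046 Y146.101
M5
G0 X0.000 Y0.000

Since the viewBox matches the mm dimensions, user units are millimetres directly. The only transform is the Y-flip y_m = 153.017 − y_svg.

Shape 1 is a open polyline drawn with `<path>`. Its stroke #ff8800 means engrave at S218, F3052. After flipping Y the toolpath is (55.405,53.796) → (7.856,69.767) → (157.449,124.261) → (141.273,22.347) → (45.395,29.118).

Shape 2 is a regular polygon drawn with `<polygon>`. Its stroke #ff00ff means cut at S863, F736. After flipping Y the toolpath is (112.046,146.101) → (124.779,121.952) → (110.232,98.851) → (82.952,99.899) → (70.219,124.048) → (84.766,147.149) → (112.046,146.101), returning to the start.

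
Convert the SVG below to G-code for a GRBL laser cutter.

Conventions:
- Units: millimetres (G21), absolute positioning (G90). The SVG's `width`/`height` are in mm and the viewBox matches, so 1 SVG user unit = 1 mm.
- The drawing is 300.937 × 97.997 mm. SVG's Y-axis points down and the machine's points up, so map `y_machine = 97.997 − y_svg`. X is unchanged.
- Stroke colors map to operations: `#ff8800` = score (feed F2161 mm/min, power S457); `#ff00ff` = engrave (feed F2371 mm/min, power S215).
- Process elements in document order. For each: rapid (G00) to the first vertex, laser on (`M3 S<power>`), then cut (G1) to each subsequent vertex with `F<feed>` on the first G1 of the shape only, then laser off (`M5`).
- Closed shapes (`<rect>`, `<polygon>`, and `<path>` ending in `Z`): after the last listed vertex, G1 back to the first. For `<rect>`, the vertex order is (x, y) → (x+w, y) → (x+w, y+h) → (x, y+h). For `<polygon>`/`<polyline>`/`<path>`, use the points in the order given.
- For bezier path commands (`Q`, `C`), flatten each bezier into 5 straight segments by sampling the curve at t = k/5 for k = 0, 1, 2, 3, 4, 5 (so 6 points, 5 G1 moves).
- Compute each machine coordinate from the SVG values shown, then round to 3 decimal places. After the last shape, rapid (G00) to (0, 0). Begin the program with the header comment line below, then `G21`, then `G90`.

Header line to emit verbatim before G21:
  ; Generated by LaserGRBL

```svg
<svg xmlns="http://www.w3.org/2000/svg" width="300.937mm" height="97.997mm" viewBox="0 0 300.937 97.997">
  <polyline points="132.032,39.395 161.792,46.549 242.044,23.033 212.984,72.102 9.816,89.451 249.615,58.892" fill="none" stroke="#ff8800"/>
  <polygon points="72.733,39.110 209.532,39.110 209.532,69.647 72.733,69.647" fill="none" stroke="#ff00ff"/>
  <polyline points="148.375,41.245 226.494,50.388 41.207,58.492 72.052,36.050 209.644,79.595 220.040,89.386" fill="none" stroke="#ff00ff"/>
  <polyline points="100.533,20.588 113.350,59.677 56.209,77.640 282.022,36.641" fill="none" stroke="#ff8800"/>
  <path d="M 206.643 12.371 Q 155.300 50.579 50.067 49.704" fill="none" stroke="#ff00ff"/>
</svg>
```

; Generated by LaserGRBL
G21
G90
G00 X132.032 Y58.602
M3 S457
G1 X161.792 Y51.448 F2161
G1 X242.044 Y74.964
G1 X212.984 Y25.895
G1 X9.816 Y8.546
G1 X249.615 Y39.105
M5
G00 X72.733 Y58.887
M3 S215
G1 X209.532 Y58.887 F2371
G1 X209.532 Y28.350
G1 X72.733 Y28.350
G1 X72.733 Y58.887
M5
G00 X148.375 Y56.752
M3 S215
G1 X226.494 Y47.609 F2371
G1 X41.207 Y39.505
G1 X72.052 Y61.947
G1 X209.644 Y18.402
G1 X220.040 Y8.611
M5
G00 X100.533 Y77.409
M3 S457
G1 X113.350 Y38.320 F2161
G1 X56.209 Y20.357
G1 X282.022 Y61.356
M5
G00 X206.643 Y85.626
M3 S215
G1 X183.950 Y71.906 F2371
G1 X156.946 Y61.313
G1 X125.631 Y53.846
G1 X90.005 Y49.506
G1 X50.067 Y48.293
M5
G00 X0.000 Y0.000

viewBox `0 0 300.937 97.997` with mm width/height → 1 unit = 1 mm. Flip: y_m = 97.997 − y_svg.

**Shape 1** — `<polyline>` open polyline, stroke `#ff8800` → score (S457, F2161). Machine vertices: (132.032,58.602) → (161.792,51.448) → (242.044,74.964) → (212.984,25.895) → (9.816,8.546) → (249.615,39.105). Open path.

**Shape 2** — `<polygon>` rectangle, stroke `#ff00ff` → engrave (S215, F2371). Machine vertices: (72.733,58.887) → (209.532,58.887) → (209.532,28.350) → (72.733,28.350) → (72.733,58.887). Closed: final G1 returns to the first vertex.

**Shape 3** — `<polyline>` open polyline, stroke `#ff00ff` → engrave (S215, F2371). Machine vertices: (148.375,56.752) → (226.494,47.609) → (41.207,39.505) → (72.052,61.947) → (209.644,18.402) → (220.040,8.611). Open path.

**Shape 4** — `<polyline>` open polyline, stroke `#ff8800` → score (S457, F2161). Machine vertices: (100.533,77.409) → (113.350,38.320) → (56.209,20.357) → (282.022,61.356). Open path.

**Shape 5** — `<path>` quadratic bezier, stroke `#ff00ff` → engrave (S215, F2371). Control points (SVG): P0=(206.643,12.371), P1=(155.300,50.579), P2=(50.067,49.704); sampled at t=k/5. Machine vertices: (206.643,85.626) → (183.950,71.906) → (156.946,61.313) → (125.631,53.846) → (90.005,49.506) → (50.067,48.293). Open path.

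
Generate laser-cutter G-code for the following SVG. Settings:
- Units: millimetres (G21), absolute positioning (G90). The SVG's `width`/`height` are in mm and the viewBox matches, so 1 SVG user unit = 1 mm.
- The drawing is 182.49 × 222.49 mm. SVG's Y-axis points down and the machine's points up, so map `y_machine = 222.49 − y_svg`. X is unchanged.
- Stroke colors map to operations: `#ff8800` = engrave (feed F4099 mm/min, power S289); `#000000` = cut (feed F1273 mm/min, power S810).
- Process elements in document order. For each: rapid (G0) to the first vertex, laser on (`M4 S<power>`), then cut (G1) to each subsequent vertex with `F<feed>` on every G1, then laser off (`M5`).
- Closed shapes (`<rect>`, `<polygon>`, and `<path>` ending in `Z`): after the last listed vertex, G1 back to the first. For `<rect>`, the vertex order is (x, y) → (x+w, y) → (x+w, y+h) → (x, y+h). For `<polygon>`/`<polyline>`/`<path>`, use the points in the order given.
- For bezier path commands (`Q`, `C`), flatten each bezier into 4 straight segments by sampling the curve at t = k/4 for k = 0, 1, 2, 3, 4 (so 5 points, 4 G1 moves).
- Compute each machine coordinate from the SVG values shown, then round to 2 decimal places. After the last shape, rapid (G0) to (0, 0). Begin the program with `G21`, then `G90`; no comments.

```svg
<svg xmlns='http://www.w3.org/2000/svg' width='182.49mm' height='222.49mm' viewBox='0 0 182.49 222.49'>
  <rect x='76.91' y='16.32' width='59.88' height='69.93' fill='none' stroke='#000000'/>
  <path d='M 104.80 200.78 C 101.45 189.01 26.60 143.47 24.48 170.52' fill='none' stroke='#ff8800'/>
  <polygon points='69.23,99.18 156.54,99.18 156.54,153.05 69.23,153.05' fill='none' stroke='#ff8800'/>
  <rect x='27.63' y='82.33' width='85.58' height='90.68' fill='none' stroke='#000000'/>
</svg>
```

Since the viewBox matches the mm dimensions, user units are millimetres directly. The only transform is the Y-flip y_m = 222.49 − y_svg.

Shape 1 is a rectangle drawn with `<rect>`. Its stroke #000000 means cut at S810, F1273. After flipping Y the toolpath is (76.91,206.17) → (136.79,206.17) → (136.79,136.24) → (76.91,136.24) → (76.91,206.17), returning to the start.

Shape 2 is a cubic bezier drawn with `<path>`. Its stroke #ff8800 means engrave at S289, F4099. After flipping Y the toolpath is (104.80,21.71) → (91.13,35.21) → (64.18,51.40) → (37.45,60.31) → (24.48,51.97).

Shape 3 is a rectangle drawn with `<polygon>`. Its stroke #ff8800 means engrave at S289, F4099. After flipping Y the toolpath is (69.23,123.31) → (156.54,123.31) → (156.54,69.44) → (69.23,69.44) → (69.23,123.31), returning to the start.

Shape 4 is a rectangle drawn with `<rect>`. Its stroke #000000 means cut at S810, F1273. After flipping Y the toolpath is (27.63,140.16) → (113.21,140.16) → (113.21,49.48) → (27.63,49.48) → (27.63,140.16), returning to the start.

G21
G90
G0 X76.91 Y206.17
M4 S810
G1 X136.79 Y206.17 F1273
G1 X136.79 Y136.24 F1273
G1 X76.91 Y136.24 F1273
G1 X76.91 Y206.17 F1273
M5
G0 X104.80 Y21.71
M4 S289
G1 X91.13 Y35.21 F4099
G1 X64.18 Y51.40 F4099
G1 X37.45 Y60.31 F4099
G1 X24.48 Y51.97 F4099
M5
G0 X69.23 Y123.31
M4 S289
G1 X156.54 Y123.31 F4099
G1 X156.54 Y69.44 F4099
G1 X69.23 Y69.44 F4099
G1 X69.23 Y123.31 F4099
M5
G0 X27.63 Y140.16
M4 S810
G1 X113.21 Y140.16 F1273
G1 X113.21 Y49.48 F1273
G1 X27.63 Y49.48 F1273
G1 X27.63 Y140.16 F1273
M5
G0 X0.00 Y0.00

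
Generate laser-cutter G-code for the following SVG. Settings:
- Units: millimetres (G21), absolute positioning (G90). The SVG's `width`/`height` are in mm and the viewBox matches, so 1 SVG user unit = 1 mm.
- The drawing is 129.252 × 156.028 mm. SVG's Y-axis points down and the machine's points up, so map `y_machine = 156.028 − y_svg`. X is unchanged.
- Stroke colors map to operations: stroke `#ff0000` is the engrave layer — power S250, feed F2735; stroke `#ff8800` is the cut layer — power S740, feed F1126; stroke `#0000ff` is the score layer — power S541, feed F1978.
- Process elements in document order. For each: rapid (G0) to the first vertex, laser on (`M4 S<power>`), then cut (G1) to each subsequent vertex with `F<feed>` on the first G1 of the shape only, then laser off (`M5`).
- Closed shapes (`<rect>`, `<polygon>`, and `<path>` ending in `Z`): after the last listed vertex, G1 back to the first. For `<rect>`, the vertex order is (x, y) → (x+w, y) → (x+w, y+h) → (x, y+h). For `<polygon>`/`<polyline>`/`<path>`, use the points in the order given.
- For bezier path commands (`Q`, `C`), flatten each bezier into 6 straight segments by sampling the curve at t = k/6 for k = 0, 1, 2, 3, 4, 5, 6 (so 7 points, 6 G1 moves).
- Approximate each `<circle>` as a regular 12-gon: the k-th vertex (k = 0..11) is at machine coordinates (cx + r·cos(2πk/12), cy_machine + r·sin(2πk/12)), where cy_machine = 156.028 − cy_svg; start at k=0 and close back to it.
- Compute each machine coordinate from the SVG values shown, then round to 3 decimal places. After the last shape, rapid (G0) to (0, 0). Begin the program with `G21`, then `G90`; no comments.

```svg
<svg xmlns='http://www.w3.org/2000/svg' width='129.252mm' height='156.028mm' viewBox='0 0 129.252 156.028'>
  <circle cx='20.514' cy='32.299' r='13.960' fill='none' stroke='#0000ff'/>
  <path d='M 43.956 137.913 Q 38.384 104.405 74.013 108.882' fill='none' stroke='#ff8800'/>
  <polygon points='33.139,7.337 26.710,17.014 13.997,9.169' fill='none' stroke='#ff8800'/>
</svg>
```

G21
G90
G0 X34.474 Y123.729
M4 S541
G1 X32.604 Y130.709 F1978
G1 X27.494 Y135.819
G1 X20.514 Y137.689
G1 X13.534 Y135.819
G1 X8.424 Y130.709
G1 X6.554 Y123.729
G1 X8.424 Y116.749
G1 X13.534 Y111.639
G1 X20.514 Y109.769
G1 X27.494 Y111.639
G1 X32.604 Y116.749
G1 X34.474 Y123.729
M5
G0 X43.956 Y18.115
M4 S740
G1 X43.243 Y28.229 F1126
G1 X44.819 Y36.233
G1 X48.684 Y42.127
G1 X54.838 Y45.910
G1 X63.281 Y47.583
G1 X74.013 Y47.146
M5
G0 X33.139 Y148.691
M4 S740
G1 X26.710 Y139.014 F1126
G1 X13.997 Y146.859
G1 X33.139 Y148.691
M5
G0 X0.000 Y0.000

1 u = 1 mm; y_m = 156.028 − y.

[1] `<circle>` circle, #0000ff→score S541 F1978: (34.474,123.729) → (32.604,130.709) → (27.494,135.819) → (20.514,137.689) → (13.534,135.819) → (8.424,130.709) → (6.554,123.729) → (8.424,116.749) → (13.534,111.639) → (20.514,109.769) → (27.494,111.639) → (32.604,116.749) → (34.474,123.729) (closed)

[2] `<path>` quadratic bezier, #ff8800→cut S740 F1126: (43.956,18.115) → (43.243,28.229) → (44.819,36.233) → (48.684,42.127) → (54.838,45.910) → (63.281,47.583) → (74.013,47.146)

[3] `<polygon>` closed polygon, #ff8800→cut S740 F1126: (33.139,148.691) → (26.710,139.014) → (13.997,146.859) → (33.139,148.691) (closed)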